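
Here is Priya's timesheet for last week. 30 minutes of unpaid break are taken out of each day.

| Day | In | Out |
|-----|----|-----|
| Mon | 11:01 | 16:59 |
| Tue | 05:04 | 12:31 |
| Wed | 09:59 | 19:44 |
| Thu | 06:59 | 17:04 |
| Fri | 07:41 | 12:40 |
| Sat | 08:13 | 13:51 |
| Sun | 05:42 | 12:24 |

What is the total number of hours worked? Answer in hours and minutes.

47 h 4 min

Mon: 11:01–16:59 = 5 h 58 min; less 30 min break → 5 h 28 min
Tue: 05:04–12:31 = 7 h 27 min; less 30 min break → 6 h 57 min
Wed: 09:59–19:44 = 9 h 45 min; less 30 min break → 9 h 15 min
Thu: 06:59–17:04 = 10 h 5 min; less 30 min break → 9 h 35 min
Fri: 07:41–12:40 = 4 h 59 min; less 30 min break → 4 h 29 min
Sat: 08:13–13:51 = 5 h 38 min; less 30 min break → 5 h 8 min
Sun: 05:42–12:24 = 6 h 42 min; less 30 min break → 6 h 12 min
Total: 5 h 28 min + 6 h 57 min + 9 h 15 min + 9 h 35 min + 4 h 29 min + 5 h 8 min + 6 h 12 min = 47 h 4 min.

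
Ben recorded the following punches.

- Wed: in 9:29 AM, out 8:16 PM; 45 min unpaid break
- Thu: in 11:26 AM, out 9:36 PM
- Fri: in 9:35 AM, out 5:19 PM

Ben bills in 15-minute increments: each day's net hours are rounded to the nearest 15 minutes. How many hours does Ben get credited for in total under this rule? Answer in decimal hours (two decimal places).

28.00 hours

Wed: 9:29 AM–8:16 PM = 10 h 47 min − 45 min = 10 h 2 min → rounds to 10 h 0 min
Thu: 11:26 AM–9:36 PM = 10 h 10 min → rounds to 10 h 15 min
Fri: 9:35 AM–5:19 PM = 7 h 44 min → rounds to 7 h 45 min
Total credited: 28 h 0 min.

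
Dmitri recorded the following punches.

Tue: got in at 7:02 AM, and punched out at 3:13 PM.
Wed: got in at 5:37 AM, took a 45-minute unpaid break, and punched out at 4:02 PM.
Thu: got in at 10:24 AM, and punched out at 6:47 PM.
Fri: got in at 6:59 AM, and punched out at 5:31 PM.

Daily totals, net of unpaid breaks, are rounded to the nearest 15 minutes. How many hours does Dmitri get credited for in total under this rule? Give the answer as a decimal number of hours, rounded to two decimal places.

37.00 hours

Tue: 7:02 AM–3:13 PM = 8 h 11 min → rounds to 8 h 15 min
Wed: 5:37 AM–4:02 PM = 10 h 25 min − 45 min = 9 h 40 min → rounds to 9 h 45 min
Thu: 10:24 AM–6:47 PM = 8 h 23 min → rounds to 8 h 30 min
Fri: 6:59 AM–5:31 PM = 10 h 32 min → rounds to 10 h 30 min
Total credited: 37 h 0 min.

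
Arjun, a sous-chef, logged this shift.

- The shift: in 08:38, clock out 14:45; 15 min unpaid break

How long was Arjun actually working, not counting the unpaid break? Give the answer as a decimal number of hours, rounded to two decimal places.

5.87 hours

The shift: 08:38–14:45 = 6 h 7 min; less 15 min break → 5 h 52 min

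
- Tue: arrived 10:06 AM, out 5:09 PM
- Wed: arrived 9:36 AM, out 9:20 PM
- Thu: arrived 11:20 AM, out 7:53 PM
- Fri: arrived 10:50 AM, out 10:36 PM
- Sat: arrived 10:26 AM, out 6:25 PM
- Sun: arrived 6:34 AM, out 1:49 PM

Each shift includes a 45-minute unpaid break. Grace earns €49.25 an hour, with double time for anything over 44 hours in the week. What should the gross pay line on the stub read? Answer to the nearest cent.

Tue: 10:06 AM–5:09 PM = 7 h 3 min; less 45 min break → 6 h 18 min
Wed: 9:36 AM–9:20 PM = 11 h 44 min; less 45 min break → 10 h 59 min
Thu: 11:20 AM–7:53 PM = 8 h 33 min; less 45 min break → 7 h 48 min
Fri: 10:50 AM–10:36 PM = 11 h 46 min; less 45 min break → 11 h 1 min
Sat: 10:26 AM–6:25 PM = 7 h 59 min; less 45 min break → 7 h 14 min
Sun: 6:34 AM–1:49 PM = 7 h 15 min; less 45 min break → 6 h 30 min
Total worked: 49 h 50 min = 2990 min.
Regular 44 h 0 min = 2640 min at €49.25/h; overtime 5 h 50 min = 350 min at €98.50/h.
Pay = (2640 × €49.25 + 350 × €98.50) ÷ 60 = €2741.58.

€2741.58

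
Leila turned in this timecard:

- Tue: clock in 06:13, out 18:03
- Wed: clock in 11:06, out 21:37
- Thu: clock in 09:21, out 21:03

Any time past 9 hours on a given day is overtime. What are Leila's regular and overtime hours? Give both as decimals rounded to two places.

Tue: 06:13–18:03 = 11 h 50 min
Wed: 11:06–21:37 = 10 h 31 min
Thu: 09:21–21:03 = 11 h 42 min
Tue reg 9 h 0 min / OT 2 h 50 min; Wed reg 9 h 0 min / OT 1 h 31 min; Thu reg 9 h 0 min / OT 2 h 42 min.
Totals: regular 27 h 0 min, overtime 7 h 3 min.

Regular 27.00 hours, overtime 7.05 hours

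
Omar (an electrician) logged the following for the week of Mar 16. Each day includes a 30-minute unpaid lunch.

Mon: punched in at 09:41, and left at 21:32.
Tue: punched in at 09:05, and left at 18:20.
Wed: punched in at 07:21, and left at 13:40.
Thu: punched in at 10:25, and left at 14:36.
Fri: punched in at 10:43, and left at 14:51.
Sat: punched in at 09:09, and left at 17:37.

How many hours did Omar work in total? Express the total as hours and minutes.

41 h 12 min

Mon: 09:41–21:32 = 11 h 51 min; less 30 min break → 11 h 21 min
Tue: 09:05–18:20 = 9 h 15 min; less 30 min break → 8 h 45 min
Wed: 07:21–13:40 = 6 h 19 min; less 30 min break → 5 h 49 min
Thu: 10:25–14:36 = 4 h 11 min; less 30 min break → 3 h 41 min
Fri: 10:43–14:51 = 4 h 8 min; less 30 min break → 3 h 38 min
Sat: 09:09–17:37 = 8 h 28 min; less 30 min break → 7 h 58 min
Total: 11 h 21 min + 8 h 45 min + 5 h 49 min + 3 h 41 min + 3 h 38 min + 7 h 58 min = 41 h 12 min.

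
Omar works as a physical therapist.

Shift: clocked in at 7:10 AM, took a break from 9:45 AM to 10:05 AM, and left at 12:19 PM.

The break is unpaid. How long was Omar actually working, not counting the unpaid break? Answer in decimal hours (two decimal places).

Shift: 7:10 AM–12:19 PM = 5 h 9 min; less 20 min break → 4 h 49 min

4.82 hours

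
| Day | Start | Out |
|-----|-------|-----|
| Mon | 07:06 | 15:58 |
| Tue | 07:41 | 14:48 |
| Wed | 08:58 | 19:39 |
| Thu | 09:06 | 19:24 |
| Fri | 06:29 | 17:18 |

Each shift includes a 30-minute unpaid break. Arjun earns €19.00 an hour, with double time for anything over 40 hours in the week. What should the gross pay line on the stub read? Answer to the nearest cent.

Mon: 07:06–15:58 = 8 h 52 min; less 30 min break → 8 h 22 min
Tue: 07:41–14:48 = 7 h 7 min; less 30 min break → 6 h 37 min
Wed: 08:58–19:39 = 10 h 41 min; less 30 min break → 10 h 11 min
Thu: 09:06–19:24 = 10 h 18 min; less 30 min break → 9 h 48 min
Fri: 06:29–17:18 = 10 h 49 min; less 30 min break → 10 h 19 min
Total worked: 45 h 17 min = 2717 min.
Regular 40 h 0 min = 2400 min at €19.00/h; overtime 5 h 17 min = 317 min at €38.00/h.
Pay = (2400 × €19.00 + 317 × €38.00) ÷ 60 = €960.77.

€960.77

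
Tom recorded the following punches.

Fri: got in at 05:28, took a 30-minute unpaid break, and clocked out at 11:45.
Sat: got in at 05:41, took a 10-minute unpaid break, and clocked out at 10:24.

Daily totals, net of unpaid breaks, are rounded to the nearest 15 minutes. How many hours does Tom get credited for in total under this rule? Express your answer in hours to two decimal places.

10.25 hours

Fri: 05:28–11:45 = 6 h 17 min − 30 min = 5 h 47 min → rounds to 5 h 45 min
Sat: 05:41–10:24 = 4 h 43 min − 10 min = 4 h 33 min → rounds to 4 h 30 min
Total credited: 10 h 15 min.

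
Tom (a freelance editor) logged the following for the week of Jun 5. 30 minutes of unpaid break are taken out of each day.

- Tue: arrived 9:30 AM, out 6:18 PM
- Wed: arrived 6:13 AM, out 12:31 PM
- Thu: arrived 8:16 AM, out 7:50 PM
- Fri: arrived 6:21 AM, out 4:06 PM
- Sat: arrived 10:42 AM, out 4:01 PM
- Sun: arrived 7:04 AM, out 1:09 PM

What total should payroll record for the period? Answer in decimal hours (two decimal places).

Tue: 9:30 AM–6:18 PM = 8 h 48 min; less 30 min break → 8 h 18 min
Wed: 6:13 AM–12:31 PM = 6 h 18 min; less 30 min break → 5 h 48 min
Thu: 8:16 AM–7:50 PM = 11 h 34 min; less 30 min break → 11 h 4 min
Fri: 6:21 AM–4:06 PM = 9 h 45 min; less 30 min break → 9 h 15 min
Sat: 10:42 AM–4:01 PM = 5 h 19 min; less 30 min break → 4 h 49 min
Sun: 7:04 AM–1:09 PM = 6 h 5 min; less 30 min break → 5 h 35 min
Total: 8 h 18 min + 5 h 48 min + 11 h 4 min + 9 h 15 min + 4 h 49 min + 5 h 35 min = 44 h 49 min.

44.82 hours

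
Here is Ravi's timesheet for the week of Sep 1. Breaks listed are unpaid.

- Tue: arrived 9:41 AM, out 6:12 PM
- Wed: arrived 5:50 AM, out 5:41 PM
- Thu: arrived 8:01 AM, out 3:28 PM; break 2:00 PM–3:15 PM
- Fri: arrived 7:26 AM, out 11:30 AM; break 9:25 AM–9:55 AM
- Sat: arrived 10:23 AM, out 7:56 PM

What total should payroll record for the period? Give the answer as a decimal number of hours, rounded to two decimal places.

Tue: 9:41 AM–6:12 PM = 8 h 31 min
Wed: 5:50 AM–5:41 PM = 11 h 51 min
Thu: 8:01 AM–3:28 PM = 7 h 27 min; less 75 min break → 6 h 12 min
Fri: 7:26 AM–11:30 AM = 4 h 4 min; less 30 min break → 3 h 34 min
Sat: 10:23 AM–7:56 PM = 9 h 33 min
Total: 8 h 31 min + 11 h 51 min + 6 h 12 min + 3 h 34 min + 9 h 33 min = 39 h 41 min.

39.68 hours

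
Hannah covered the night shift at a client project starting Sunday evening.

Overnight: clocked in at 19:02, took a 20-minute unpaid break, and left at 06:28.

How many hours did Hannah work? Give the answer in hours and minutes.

11 h 6 min

Overnight: 19:02 → midnight = 4 h 58 min; midnight → 06:28 = 6 h 28 min; span 11 h 26 min; less 20 min break → 11 h 6 min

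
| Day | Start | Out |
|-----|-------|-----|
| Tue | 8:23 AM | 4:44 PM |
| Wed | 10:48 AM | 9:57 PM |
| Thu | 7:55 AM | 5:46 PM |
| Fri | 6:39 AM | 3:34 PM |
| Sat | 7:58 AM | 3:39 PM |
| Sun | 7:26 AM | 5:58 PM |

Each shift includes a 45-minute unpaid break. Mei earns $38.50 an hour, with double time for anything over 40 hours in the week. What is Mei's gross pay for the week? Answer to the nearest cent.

Tue: 8:23 AM–4:44 PM = 8 h 21 min; less 45 min break → 7 h 36 min
Wed: 10:48 AM–9:57 PM = 11 h 9 min; less 45 min break → 10 h 24 min
Thu: 7:55 AM–5:46 PM = 9 h 51 min; less 45 min break → 9 h 6 min
Fri: 6:39 AM–3:34 PM = 8 h 55 min; less 45 min break → 8 h 10 min
Sat: 7:58 AM–3:39 PM = 7 h 41 min; less 45 min break → 6 h 56 min
Sun: 7:26 AM–5:58 PM = 10 h 32 min; less 45 min break → 9 h 47 min
Total worked: 51 h 59 min = 3119 min.
Regular 40 h 0 min = 2400 min at $38.50/h; overtime 11 h 59 min = 719 min at $77.00/h.
Pay = (2400 × $38.50 + 719 × $77.00) ÷ 60 = $2462.72.

$2462.72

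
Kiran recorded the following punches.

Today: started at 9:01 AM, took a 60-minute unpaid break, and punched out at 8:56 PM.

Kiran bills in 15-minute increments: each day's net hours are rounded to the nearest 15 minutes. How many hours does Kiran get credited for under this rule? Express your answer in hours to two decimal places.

11.00 hours

Today: 9:01 AM–8:56 PM = 11 h 55 min − 60 min = 10 h 55 min → rounds to 11 h 0 min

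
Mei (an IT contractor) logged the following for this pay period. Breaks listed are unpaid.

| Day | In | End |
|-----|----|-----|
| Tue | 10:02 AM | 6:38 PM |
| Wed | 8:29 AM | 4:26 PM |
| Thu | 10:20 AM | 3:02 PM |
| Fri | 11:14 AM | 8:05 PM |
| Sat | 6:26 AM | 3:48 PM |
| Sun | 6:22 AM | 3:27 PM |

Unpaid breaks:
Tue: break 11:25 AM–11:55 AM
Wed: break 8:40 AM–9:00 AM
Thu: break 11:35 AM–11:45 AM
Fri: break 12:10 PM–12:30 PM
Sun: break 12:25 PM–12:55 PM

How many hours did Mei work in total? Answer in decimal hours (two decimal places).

Tue: 10:02 AM–6:38 PM = 8 h 36 min; less 30 min break → 8 h 6 min
Wed: 8:29 AM–4:26 PM = 7 h 57 min; less 20 min break → 7 h 37 min
Thu: 10:20 AM–3:02 PM = 4 h 42 min; less 10 min break → 4 h 32 min
Fri: 11:14 AM–8:05 PM = 8 h 51 min; less 20 min break → 8 h 31 min
Sat: 6:26 AM–3:48 PM = 9 h 22 min
Sun: 6:22 AM–3:27 PM = 9 h 5 min; less 30 min break → 8 h 35 min
Total: 8 h 6 min + 7 h 37 min + 4 h 32 min + 8 h 31 min + 9 h 22 min + 8 h 35 min = 46 h 43 min.

46.72 hours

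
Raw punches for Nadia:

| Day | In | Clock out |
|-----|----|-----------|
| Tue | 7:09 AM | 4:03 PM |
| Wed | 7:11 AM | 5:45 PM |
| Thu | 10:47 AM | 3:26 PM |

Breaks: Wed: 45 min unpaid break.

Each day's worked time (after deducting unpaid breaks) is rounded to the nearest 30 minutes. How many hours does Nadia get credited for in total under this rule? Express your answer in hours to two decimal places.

23.50 hours

Tue: 7:09 AM–4:03 PM = 8 h 54 min → rounds to 9 h 0 min
Wed: 7:11 AM–5:45 PM = 10 h 34 min − 45 min = 9 h 49 min → rounds to 10 h 0 min
Thu: 10:47 AM–3:26 PM = 4 h 39 min → rounds to 4 h 30 min
Total credited: 23 h 30 min.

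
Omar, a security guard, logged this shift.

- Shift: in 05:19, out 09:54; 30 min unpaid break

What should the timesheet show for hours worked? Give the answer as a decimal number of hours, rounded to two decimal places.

Shift: 05:19–09:54 = 4 h 35 min; less 30 min break → 4 h 5 min

4.08 hours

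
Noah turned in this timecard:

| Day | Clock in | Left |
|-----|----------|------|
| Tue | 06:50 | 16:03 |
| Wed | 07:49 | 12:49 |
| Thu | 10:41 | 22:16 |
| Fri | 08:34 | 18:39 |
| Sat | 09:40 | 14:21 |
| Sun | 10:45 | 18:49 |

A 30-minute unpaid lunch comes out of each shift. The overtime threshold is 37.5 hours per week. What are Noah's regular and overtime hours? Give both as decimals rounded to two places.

Tue: 06:50–16:03 = 9 h 13 min; less 30 min break → 8 h 43 min
Wed: 07:49–12:49 = 5 h 0 min; less 30 min break → 4 h 30 min
Thu: 10:41–22:16 = 11 h 35 min; less 30 min break → 11 h 5 min
Fri: 08:34–18:39 = 10 h 5 min; less 30 min break → 9 h 35 min
Sat: 09:40–14:21 = 4 h 41 min; less 30 min break → 4 h 11 min
Sun: 10:45–18:49 = 8 h 4 min; less 30 min break → 7 h 34 min
Total worked: 45 h 38 min = 45.63 h.
Threshold 37.5 h → overtime 8 h 8 min, regular 37 h 30 min.

Regular 37.50 hours, overtime 8.13 hours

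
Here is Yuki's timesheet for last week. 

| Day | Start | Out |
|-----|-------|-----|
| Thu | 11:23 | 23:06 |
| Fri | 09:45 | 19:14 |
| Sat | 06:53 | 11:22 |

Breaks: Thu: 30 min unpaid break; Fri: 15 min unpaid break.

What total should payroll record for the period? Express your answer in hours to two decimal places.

Thu: 11:23–23:06 = 11 h 43 min; less 30 min break → 11 h 13 min
Fri: 09:45–19:14 = 9 h 29 min; less 15 min break → 9 h 14 min
Sat: 06:53–11:22 = 4 h 29 min
Total: 11 h 13 min + 9 h 14 min + 4 h 29 min = 24 h 56 min.

24.93 hours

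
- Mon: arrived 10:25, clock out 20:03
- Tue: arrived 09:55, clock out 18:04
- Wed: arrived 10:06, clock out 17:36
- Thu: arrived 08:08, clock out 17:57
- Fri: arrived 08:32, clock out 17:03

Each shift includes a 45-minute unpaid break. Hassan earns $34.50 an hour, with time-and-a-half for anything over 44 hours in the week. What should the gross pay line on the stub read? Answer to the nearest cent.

Mon: 10:25–20:03 = 9 h 38 min; less 45 min break → 8 h 53 min
Tue: 09:55–18:04 = 8 h 9 min; less 45 min break → 7 h 24 min
Wed: 10:06–17:36 = 7 h 30 min; less 45 min break → 6 h 45 min
Thu: 08:08–17:57 = 9 h 49 min; less 45 min break → 9 h 4 min
Fri: 08:32–17:03 = 8 h 31 min; less 45 min break → 7 h 46 min
Total worked: 39 h 52 min = 2392 min.
Regular 39 h 52 min = 2392 min at $34.50/h; overtime 0 h 0 min = 0 min at $51.75/h.
Pay = (2392 × $34.50 + 0 × $51.75) ÷ 60 = $1375.40.

$1375.40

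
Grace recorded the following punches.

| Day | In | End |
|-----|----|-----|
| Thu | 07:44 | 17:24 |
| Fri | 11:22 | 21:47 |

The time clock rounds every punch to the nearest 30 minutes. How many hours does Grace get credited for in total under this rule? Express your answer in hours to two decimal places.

Thu: in 07:44→07:30, out 17:24→17:30; 10 h 0 min
Fri: in 11:22→11:30, out 21:47→22:00; 10 h 30 min
Total credited: 20 h 30 min.

20.50 hours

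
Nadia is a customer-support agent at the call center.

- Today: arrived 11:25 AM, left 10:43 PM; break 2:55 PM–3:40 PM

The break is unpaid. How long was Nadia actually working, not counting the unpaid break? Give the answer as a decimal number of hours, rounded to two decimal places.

10.55 hours

Today: 11:25 AM–10:43 PM = 11 h 18 min; less 45 min break → 10 h 33 min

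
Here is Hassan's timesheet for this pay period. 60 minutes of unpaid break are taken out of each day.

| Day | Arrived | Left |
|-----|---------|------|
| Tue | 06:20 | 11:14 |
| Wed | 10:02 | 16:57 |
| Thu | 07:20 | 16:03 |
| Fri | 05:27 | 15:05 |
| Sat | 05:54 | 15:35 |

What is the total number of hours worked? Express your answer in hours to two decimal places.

Tue: 06:20–11:14 = 4 h 54 min; less 60 min break → 3 h 54 min
Wed: 10:02–16:57 = 6 h 55 min; less 60 min break → 5 h 55 min
Thu: 07:20–16:03 = 8 h 43 min; less 60 min break → 7 h 43 min
Fri: 05:27–15:05 = 9 h 38 min; less 60 min break → 8 h 38 min
Sat: 05:54–15:35 = 9 h 41 min; less 60 min break → 8 h 41 min
Total: 3 h 54 min + 5 h 55 min + 7 h 43 min + 8 h 38 min + 8 h 41 min = 34 h 51 min.

34.85 hours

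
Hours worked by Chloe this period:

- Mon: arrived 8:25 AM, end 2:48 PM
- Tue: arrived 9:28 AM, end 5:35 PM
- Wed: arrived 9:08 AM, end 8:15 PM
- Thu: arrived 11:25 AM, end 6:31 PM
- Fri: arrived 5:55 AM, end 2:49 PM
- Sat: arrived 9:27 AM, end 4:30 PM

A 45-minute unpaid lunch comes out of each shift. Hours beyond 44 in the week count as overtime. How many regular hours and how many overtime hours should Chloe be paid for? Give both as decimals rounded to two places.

Mon: 8:25 AM–2:48 PM = 6 h 23 min; less 45 min break → 5 h 38 min
Tue: 9:28 AM–5:35 PM = 8 h 7 min; less 45 min break → 7 h 22 min
Wed: 9:08 AM–8:15 PM = 11 h 7 min; less 45 min break → 10 h 22 min
Thu: 11:25 AM–6:31 PM = 7 h 6 min; less 45 min break → 6 h 21 min
Fri: 5:55 AM–2:49 PM = 8 h 54 min; less 45 min break → 8 h 9 min
Sat: 9:27 AM–4:30 PM = 7 h 3 min; less 45 min break → 6 h 18 min
Total worked: 44 h 10 min = 44.17 h.
Threshold 44 h → overtime 0 h 10 min, regular 44 h 0 min.

Regular 44.00 hours, overtime 0.17 hours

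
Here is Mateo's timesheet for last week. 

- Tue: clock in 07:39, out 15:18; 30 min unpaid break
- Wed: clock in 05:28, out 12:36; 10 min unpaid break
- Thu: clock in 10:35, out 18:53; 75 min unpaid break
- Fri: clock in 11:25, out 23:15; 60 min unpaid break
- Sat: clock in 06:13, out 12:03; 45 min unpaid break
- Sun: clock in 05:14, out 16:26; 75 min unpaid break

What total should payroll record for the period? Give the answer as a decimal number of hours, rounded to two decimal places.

47.03 hours

Tue: 07:39–15:18 = 7 h 39 min; less 30 min break → 7 h 9 min
Wed: 05:28–12:36 = 7 h 8 min; less 10 min break → 6 h 58 min
Thu: 10:35–18:53 = 8 h 18 min; less 75 min break → 7 h 3 min
Fri: 11:25–23:15 = 11 h 50 min; less 60 min break → 10 h 50 min
Sat: 06:13–12:03 = 5 h 50 min; less 45 min break → 5 h 5 min
Sun: 05:14–16:26 = 11 h 12 min; less 75 min break → 9 h 57 min
Total: 7 h 9 min + 6 h 58 min + 7 h 3 min + 10 h 50 min + 5 h 5 min + 9 h 57 min = 47 h 2 min.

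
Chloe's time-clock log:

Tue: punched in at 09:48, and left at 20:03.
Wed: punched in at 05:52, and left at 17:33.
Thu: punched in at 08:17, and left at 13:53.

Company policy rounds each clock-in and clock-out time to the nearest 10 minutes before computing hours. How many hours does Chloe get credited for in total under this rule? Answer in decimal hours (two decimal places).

Tue: in 09:48→09:50, out 20:03→20:00; 10 h 10 min
Wed: in 05:52→05:50, out 17:33→17:30; 11 h 40 min
Thu: in 08:17→08:20, out 13:53→13:50; 5 h 30 min
Total credited: 27 h 20 min.

27.33 hours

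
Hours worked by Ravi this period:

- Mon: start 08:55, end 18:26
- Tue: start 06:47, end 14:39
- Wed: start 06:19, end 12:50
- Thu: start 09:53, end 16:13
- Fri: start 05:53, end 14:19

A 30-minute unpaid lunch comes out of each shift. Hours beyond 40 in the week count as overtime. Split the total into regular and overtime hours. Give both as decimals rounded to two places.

Regular 36.17 hours, overtime 0.00 hours

Mon: 08:55–18:26 = 9 h 31 min; less 30 min break → 9 h 1 min
Tue: 06:47–14:39 = 7 h 52 min; less 30 min break → 7 h 22 min
Wed: 06:19–12:50 = 6 h 31 min; less 30 min break → 6 h 1 min
Thu: 09:53–16:13 = 6 h 20 min; less 30 min break → 5 h 50 min
Fri: 05:53–14:19 = 8 h 26 min; less 30 min break → 7 h 56 min
Total worked: 36 h 10 min = 36.17 h.
Threshold 40 h → overtime 0 h 0 min, regular 36 h 10 min.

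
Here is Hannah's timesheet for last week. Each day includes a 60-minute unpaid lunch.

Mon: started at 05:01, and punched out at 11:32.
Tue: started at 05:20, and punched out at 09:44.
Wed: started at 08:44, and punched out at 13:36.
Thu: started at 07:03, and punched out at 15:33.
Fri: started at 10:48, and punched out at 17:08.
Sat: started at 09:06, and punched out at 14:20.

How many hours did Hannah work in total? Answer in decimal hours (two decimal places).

29.85 hours

Mon: 05:01–11:32 = 6 h 31 min; less 60 min break → 5 h 31 min
Tue: 05:20–09:44 = 4 h 24 min; less 60 min break → 3 h 24 min
Wed: 08:44–13:36 = 4 h 52 min; less 60 min break → 3 h 52 min
Thu: 07:03–15:33 = 8 h 30 min; less 60 min break → 7 h 30 min
Fri: 10:48–17:08 = 6 h 20 min; less 60 min break → 5 h 20 min
Sat: 09:06–14:20 = 5 h 14 min; less 60 min break → 4 h 14 min
Total: 5 h 31 min + 3 h 24 min + 3 h 52 min + 7 h 30 min + 5 h 20 min + 4 h 14 min = 29 h 51 min.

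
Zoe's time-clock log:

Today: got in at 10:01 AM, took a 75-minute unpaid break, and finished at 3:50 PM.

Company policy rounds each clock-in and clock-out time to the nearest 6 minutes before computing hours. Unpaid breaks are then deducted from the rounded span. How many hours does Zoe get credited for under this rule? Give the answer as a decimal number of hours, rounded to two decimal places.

Today: in 10:01 AM→10:00 AM, out 3:50 PM→3:48 PM; 5 h 48 min − 75 min = 4 h 33 min

4.55 hours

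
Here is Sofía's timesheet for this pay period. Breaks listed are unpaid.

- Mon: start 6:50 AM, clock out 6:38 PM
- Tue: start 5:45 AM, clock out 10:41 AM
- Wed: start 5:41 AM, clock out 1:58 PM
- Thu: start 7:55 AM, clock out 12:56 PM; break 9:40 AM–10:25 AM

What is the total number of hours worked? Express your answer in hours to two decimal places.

29.28 hours

Mon: 6:50 AM–6:38 PM = 11 h 48 min
Tue: 5:45 AM–10:41 AM = 4 h 56 min
Wed: 5:41 AM–1:58 PM = 8 h 17 min
Thu: 7:55 AM–12:56 PM = 5 h 1 min; less 45 min break → 4 h 16 min
Total: 11 h 48 min + 4 h 56 min + 8 h 17 min + 4 h 16 min = 29 h 17 min.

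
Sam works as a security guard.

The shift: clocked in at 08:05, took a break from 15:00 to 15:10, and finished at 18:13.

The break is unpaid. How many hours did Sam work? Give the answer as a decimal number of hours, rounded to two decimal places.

The shift: 08:05–18:13 = 10 h 8 min; less 10 min break → 9 h 58 min

9.97 hours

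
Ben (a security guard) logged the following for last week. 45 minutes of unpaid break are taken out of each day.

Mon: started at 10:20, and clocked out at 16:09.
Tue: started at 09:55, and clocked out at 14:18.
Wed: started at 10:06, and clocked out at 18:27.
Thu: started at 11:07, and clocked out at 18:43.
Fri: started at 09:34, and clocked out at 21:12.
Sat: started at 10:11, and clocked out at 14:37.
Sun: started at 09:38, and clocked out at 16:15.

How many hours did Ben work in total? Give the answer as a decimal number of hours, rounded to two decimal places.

43.58 hours

Mon: 10:20–16:09 = 5 h 49 min; less 45 min break → 5 h 4 min
Tue: 09:55–14:18 = 4 h 23 min; less 45 min break → 3 h 38 min
Wed: 10:06–18:27 = 8 h 21 min; less 45 min break → 7 h 36 min
Thu: 11:07–18:43 = 7 h 36 min; less 45 min break → 6 h 51 min
Fri: 09:34–21:12 = 11 h 38 min; less 45 min break → 10 h 53 min
Sat: 10:11–14:37 = 4 h 26 min; less 45 min break → 3 h 41 min
Sun: 09:38–16:15 = 6 h 37 min; less 45 min break → 5 h 52 min
Total: 5 h 4 min + 3 h 38 min + 7 h 36 min + 6 h 51 min + 10 h 53 min + 3 h 41 min + 5 h 52 min = 43 h 35 min.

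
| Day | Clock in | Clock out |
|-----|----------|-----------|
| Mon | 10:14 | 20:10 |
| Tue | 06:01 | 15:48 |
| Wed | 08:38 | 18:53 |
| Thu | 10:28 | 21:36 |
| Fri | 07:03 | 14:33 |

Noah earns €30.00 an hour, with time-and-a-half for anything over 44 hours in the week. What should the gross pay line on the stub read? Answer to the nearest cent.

€1527.00

Mon: 10:14–20:10 = 9 h 56 min
Tue: 06:01–15:48 = 9 h 47 min
Wed: 08:38–18:53 = 10 h 15 min
Thu: 10:28–21:36 = 11 h 8 min
Fri: 07:03–14:33 = 7 h 30 min
Total worked: 48 h 36 min = 2916 min.
Regular 44 h 0 min = 2640 min at €30.00/h; overtime 4 h 36 min = 276 min at €45.00/h.
Pay = (2640 × €30.00 + 276 × €45.00) ÷ 60 = €1527.00.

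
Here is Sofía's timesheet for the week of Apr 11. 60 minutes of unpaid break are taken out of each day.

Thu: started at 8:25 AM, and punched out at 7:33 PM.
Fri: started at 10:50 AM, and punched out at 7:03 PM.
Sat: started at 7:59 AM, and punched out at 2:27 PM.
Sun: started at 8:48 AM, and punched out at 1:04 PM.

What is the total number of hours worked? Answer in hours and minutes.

26 h 5 min

Thu: 8:25 AM–7:33 PM = 11 h 8 min; less 60 min break → 10 h 8 min
Fri: 10:50 AM–7:03 PM = 8 h 13 min; less 60 min break → 7 h 13 min
Sat: 7:59 AM–2:27 PM = 6 h 28 min; less 60 min break → 5 h 28 min
Sun: 8:48 AM–1:04 PM = 4 h 16 min; less 60 min break → 3 h 16 min
Total: 10 h 8 min + 7 h 13 min + 5 h 28 min + 3 h 16 min = 26 h 5 min.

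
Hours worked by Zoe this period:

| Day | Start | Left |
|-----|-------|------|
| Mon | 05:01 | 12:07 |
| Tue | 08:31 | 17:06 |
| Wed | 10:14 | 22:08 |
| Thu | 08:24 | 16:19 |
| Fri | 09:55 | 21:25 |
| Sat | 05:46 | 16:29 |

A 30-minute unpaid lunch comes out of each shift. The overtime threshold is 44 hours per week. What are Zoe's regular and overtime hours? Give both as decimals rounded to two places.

Mon: 05:01–12:07 = 7 h 6 min; less 30 min break → 6 h 36 min
Tue: 08:31–17:06 = 8 h 35 min; less 30 min break → 8 h 5 min
Wed: 10:14–22:08 = 11 h 54 min; less 30 min break → 11 h 24 min
Thu: 08:24–16:19 = 7 h 55 min; less 30 min break → 7 h 25 min
Fri: 09:55–21:25 = 11 h 30 min; less 30 min break → 11 h 0 min
Sat: 05:46–16:29 = 10 h 43 min; less 30 min break → 10 h 13 min
Total worked: 54 h 43 min = 54.72 h.
Threshold 44 h → overtime 10 h 43 min, regular 44 h 0 min.

Regular 44.00 hours, overtime 10.72 hours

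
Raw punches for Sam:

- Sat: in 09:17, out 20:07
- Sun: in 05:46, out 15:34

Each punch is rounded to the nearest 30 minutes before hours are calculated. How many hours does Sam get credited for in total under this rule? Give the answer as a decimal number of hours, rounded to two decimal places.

20.00 hours

Sat: in 09:17→09:30, out 20:07→20:00; 10 h 30 min
Sun: in 05:46→06:00, out 15:34→15:30; 9 h 30 min
Total credited: 20 h 0 min.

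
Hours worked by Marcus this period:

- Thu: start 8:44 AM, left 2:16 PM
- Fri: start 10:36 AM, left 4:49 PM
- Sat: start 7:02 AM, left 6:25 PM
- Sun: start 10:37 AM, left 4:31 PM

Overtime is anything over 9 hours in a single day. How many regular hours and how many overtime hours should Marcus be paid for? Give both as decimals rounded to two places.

Thu: 8:44 AM–2:16 PM = 5 h 32 min
Fri: 10:36 AM–4:49 PM = 6 h 13 min
Sat: 7:02 AM–6:25 PM = 11 h 23 min
Sun: 10:37 AM–4:31 PM = 5 h 54 min
Thu reg 5 h 32 min / OT 0 h 0 min; Fri reg 6 h 13 min / OT 0 h 0 min; Sat reg 9 h 0 min / OT 2 h 23 min; Sun reg 5 h 54 min / OT 0 h 0 min.
Totals: regular 26 h 39 min, overtime 2 h 23 min.

Regular 26.65 hours, overtime 2.38 hours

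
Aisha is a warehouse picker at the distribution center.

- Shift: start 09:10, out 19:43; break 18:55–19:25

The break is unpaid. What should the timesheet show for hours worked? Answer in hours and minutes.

10 h 3 min

Shift: 09:10–19:43 = 10 h 33 min; less 30 min break → 10 h 3 min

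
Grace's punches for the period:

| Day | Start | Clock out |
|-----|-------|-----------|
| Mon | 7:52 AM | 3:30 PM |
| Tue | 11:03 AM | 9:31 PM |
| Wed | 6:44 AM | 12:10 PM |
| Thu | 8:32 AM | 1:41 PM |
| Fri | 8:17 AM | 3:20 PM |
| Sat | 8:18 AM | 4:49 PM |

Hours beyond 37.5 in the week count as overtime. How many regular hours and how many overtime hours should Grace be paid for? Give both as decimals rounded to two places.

Mon: 7:52 AM–3:30 PM = 7 h 38 min
Tue: 11:03 AM–9:31 PM = 10 h 28 min
Wed: 6:44 AM–12:10 PM = 5 h 26 min
Thu: 8:32 AM–1:41 PM = 5 h 9 min
Fri: 8:17 AM–3:20 PM = 7 h 3 min
Sat: 8:18 AM–4:49 PM = 8 h 31 min
Total worked: 44 h 15 min = 44.25 h.
Threshold 37.5 h → overtime 6 h 45 min, regular 37 h 30 min.

Regular 37.50 hours, overtime 6.75 hours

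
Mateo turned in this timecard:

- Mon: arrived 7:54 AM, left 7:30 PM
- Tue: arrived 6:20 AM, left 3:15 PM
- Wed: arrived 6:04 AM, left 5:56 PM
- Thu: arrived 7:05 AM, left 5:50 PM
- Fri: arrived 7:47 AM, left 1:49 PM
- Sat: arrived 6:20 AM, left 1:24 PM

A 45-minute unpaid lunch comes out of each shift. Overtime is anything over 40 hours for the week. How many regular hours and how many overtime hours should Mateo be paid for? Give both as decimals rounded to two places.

Regular 40.00 hours, overtime 11.73 hours

Mon: 7:54 AM–7:30 PM = 11 h 36 min; less 45 min break → 10 h 51 min
Tue: 6:20 AM–3:15 PM = 8 h 55 min; less 45 min break → 8 h 10 min
Wed: 6:04 AM–5:56 PM = 11 h 52 min; less 45 min break → 11 h 7 min
Thu: 7:05 AM–5:50 PM = 10 h 45 min; less 45 min break → 10 h 0 min
Fri: 7:47 AM–1:49 PM = 6 h 2 min; less 45 min break → 5 h 17 min
Sat: 6:20 AM–1:24 PM = 7 h 4 min; less 45 min break → 6 h 19 min
Total worked: 51 h 44 min = 51.73 h.
Threshold 40 h → overtime 11 h 44 min, regular 40 h 0 min.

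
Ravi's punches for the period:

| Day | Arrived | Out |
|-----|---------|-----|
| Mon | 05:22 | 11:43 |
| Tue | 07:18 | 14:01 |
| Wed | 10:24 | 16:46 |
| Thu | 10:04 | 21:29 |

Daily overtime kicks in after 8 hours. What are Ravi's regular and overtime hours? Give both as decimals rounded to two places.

Regular 27.43 hours, overtime 3.42 hours

Mon: 05:22–11:43 = 6 h 21 min
Tue: 07:18–14:01 = 6 h 43 min
Wed: 10:24–16:46 = 6 h 22 min
Thu: 10:04–21:29 = 11 h 25 min
Mon reg 6 h 21 min / OT 0 h 0 min; Tue reg 6 h 43 min / OT 0 h 0 min; Wed reg 6 h 22 min / OT 0 h 0 min; Thu reg 8 h 0 min / OT 3 h 25 min.
Totals: regular 27 h 26 min, overtime 3 h 25 min.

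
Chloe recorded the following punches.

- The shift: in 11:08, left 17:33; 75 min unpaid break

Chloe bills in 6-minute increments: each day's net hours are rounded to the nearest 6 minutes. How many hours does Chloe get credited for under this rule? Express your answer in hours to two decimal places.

5.20 hours

The shift: 11:08–17:33 = 6 h 25 min − 75 min = 5 h 10 min → rounds to 5 h 12 min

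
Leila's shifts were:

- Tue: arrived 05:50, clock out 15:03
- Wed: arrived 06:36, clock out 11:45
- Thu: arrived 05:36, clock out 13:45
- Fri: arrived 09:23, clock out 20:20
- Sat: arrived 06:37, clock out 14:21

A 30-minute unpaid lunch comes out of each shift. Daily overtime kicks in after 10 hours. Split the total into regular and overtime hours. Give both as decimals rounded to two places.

Tue: 05:50–15:03 = 9 h 13 min; less 30 min break → 8 h 43 min
Wed: 06:36–11:45 = 5 h 9 min; less 30 min break → 4 h 39 min
Thu: 05:36–13:45 = 8 h 9 min; less 30 min break → 7 h 39 min
Fri: 09:23–20:20 = 10 h 57 min; less 30 min break → 10 h 27 min
Sat: 06:37–14:21 = 7 h 44 min; less 30 min break → 7 h 14 min
Tue reg 8 h 43 min / OT 0 h 0 min; Wed reg 4 h 39 min / OT 0 h 0 min; Thu reg 7 h 39 min / OT 0 h 0 min; Fri reg 10 h 0 min / OT 0 h 27 min; Sat reg 7 h 14 min / OT 0 h 0 min.
Totals: regular 38 h 15 min, overtime 0 h 27 min.

Regular 38.25 hours, overtime 0.45 hours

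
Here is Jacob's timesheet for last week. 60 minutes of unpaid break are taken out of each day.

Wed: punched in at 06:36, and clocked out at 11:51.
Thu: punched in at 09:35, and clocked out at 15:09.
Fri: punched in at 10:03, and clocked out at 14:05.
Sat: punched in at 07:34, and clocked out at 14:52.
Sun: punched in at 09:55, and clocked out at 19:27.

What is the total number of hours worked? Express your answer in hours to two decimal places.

Wed: 06:36–11:51 = 5 h 15 min; less 60 min break → 4 h 15 min
Thu: 09:35–15:09 = 5 h 34 min; less 60 min break → 4 h 34 min
Fri: 10:03–14:05 = 4 h 2 min; less 60 min break → 3 h 2 min
Sat: 07:34–14:52 = 7 h 18 min; less 60 min break → 6 h 18 min
Sun: 09:55–19:27 = 9 h 32 min; less 60 min break → 8 h 32 min
Total: 4 h 15 min + 4 h 34 min + 3 h 2 min + 6 h 18 min + 8 h 32 min = 26 h 41 min.

26.68 hours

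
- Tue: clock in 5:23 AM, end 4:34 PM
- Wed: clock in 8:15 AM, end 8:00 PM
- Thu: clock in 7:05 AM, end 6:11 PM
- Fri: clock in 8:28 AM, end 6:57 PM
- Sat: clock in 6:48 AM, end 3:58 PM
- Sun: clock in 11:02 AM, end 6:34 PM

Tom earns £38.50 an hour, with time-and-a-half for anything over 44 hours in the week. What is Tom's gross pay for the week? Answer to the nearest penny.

Tue: 5:23 AM–4:34 PM = 11 h 11 min
Wed: 8:15 AM–8:00 PM = 11 h 45 min
Thu: 7:05 AM–6:11 PM = 11 h 6 min
Fri: 8:28 AM–6:57 PM = 10 h 29 min
Sat: 6:48 AM–3:58 PM = 9 h 10 min
Sun: 11:02 AM–6:34 PM = 7 h 32 min
Total worked: 61 h 13 min = 3673 min.
Regular 44 h 0 min = 2640 min at £38.50/h; overtime 17 h 13 min = 1033 min at £57.75/h.
Pay = (2640 × £38.50 + 1033 × £57.75) ÷ 60 = £2688.26.

£2688.26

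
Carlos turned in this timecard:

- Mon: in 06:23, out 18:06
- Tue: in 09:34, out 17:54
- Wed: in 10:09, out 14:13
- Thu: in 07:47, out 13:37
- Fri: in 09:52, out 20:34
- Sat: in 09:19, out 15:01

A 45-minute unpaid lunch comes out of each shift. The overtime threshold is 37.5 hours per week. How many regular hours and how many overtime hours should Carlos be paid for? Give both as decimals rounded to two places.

Regular 37.50 hours, overtime 4.35 hours

Mon: 06:23–18:06 = 11 h 43 min; less 45 min break → 10 h 58 min
Tue: 09:34–17:54 = 8 h 20 min; less 45 min break → 7 h 35 min
Wed: 10:09–14:13 = 4 h 4 min; less 45 min break → 3 h 19 min
Thu: 07:47–13:37 = 5 h 50 min; less 45 min break → 5 h 5 min
Fri: 09:52–20:34 = 10 h 42 min; less 45 min break → 9 h 57 min
Sat: 09:19–15:01 = 5 h 42 min; less 45 min break → 4 h 57 min
Total worked: 41 h 51 min = 41.85 h.
Threshold 37.5 h → overtime 4 h 21 min, regular 37 h 30 min.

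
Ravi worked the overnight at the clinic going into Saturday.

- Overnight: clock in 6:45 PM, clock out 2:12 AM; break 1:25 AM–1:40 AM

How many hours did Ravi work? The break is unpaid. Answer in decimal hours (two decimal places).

Overnight: 6:45 PM → midnight = 5 h 15 min; midnight → 2:12 AM = 2 h 12 min; span 7 h 27 min; less 15 min break → 7 h 12 min

7.20 hours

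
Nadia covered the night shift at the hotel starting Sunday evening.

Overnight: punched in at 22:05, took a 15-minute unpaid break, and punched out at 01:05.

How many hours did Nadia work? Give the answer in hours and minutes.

2 h 45 min

Overnight: 22:05 → midnight = 1 h 55 min; midnight → 01:05 = 1 h 5 min; span 3 h 0 min; less 15 min break → 2 h 45 min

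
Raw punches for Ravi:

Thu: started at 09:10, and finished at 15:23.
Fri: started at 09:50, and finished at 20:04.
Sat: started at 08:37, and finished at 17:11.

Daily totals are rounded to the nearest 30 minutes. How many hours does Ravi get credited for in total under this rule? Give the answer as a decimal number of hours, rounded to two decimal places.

24.50 hours

Thu: 09:10–15:23 = 6 h 13 min → rounds to 6 h 0 min
Fri: 09:50–20:04 = 10 h 14 min → rounds to 10 h 0 min
Sat: 08:37–17:11 = 8 h 34 min → rounds to 8 h 30 min
Total credited: 24 h 30 min.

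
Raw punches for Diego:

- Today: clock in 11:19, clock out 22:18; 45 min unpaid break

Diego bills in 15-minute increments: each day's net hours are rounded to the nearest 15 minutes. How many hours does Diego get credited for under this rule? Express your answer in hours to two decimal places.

Today: 11:19–22:18 = 10 h 59 min − 45 min = 10 h 14 min → rounds to 10 h 15 min

10.25 hours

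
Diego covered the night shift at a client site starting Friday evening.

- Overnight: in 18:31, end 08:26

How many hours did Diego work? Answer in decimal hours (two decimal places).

13.92 hours

Overnight: 18:31 → midnight = 5 h 29 min; midnight → 08:26 = 8 h 26 min; span 13 h 55 min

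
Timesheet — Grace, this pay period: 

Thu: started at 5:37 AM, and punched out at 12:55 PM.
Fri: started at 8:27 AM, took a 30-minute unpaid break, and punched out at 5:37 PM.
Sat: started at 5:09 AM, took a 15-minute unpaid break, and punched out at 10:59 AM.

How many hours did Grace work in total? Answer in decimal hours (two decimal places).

Thu: 5:37 AM–12:55 PM = 7 h 18 min
Fri: 8:27 AM–5:37 PM = 9 h 10 min; less 30 min break → 8 h 40 min
Sat: 5:09 AM–10:59 AM = 5 h 50 min; less 15 min break → 5 h 35 min
Total: 7 h 18 min + 8 h 40 min + 5 h 35 min = 21 h 33 min.

21.55 hours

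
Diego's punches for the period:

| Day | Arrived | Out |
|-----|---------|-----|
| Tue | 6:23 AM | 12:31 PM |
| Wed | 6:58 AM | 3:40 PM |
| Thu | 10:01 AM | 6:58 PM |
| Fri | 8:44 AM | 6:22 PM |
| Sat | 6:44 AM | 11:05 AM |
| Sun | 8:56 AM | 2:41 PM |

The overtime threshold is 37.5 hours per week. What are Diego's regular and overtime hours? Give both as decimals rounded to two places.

Regular 37.50 hours, overtime 6.02 hours

Tue: 6:23 AM–12:31 PM = 6 h 8 min
Wed: 6:58 AM–3:40 PM = 8 h 42 min
Thu: 10:01 AM–6:58 PM = 8 h 57 min
Fri: 8:44 AM–6:22 PM = 9 h 38 min
Sat: 6:44 AM–11:05 AM = 4 h 21 min
Sun: 8:56 AM–2:41 PM = 5 h 45 min
Total worked: 43 h 31 min = 43.52 h.
Threshold 37.5 h → overtime 6 h 1 min, regular 37 h 30 min.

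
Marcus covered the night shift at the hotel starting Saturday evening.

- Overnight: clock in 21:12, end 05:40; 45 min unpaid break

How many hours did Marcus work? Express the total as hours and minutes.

Overnight: 21:12 → midnight = 2 h 48 min; midnight → 05:40 = 5 h 40 min; span 8 h 28 min; less 45 min break → 7 h 43 min

7 h 43 min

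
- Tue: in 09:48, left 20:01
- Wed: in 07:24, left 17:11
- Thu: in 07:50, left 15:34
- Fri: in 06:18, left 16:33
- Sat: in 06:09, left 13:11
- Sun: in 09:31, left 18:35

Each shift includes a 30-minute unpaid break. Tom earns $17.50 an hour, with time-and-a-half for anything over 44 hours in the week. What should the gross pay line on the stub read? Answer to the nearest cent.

$955.94

Tue: 09:48–20:01 = 10 h 13 min; less 30 min break → 9 h 43 min
Wed: 07:24–17:11 = 9 h 47 min; less 30 min break → 9 h 17 min
Thu: 07:50–15:34 = 7 h 44 min; less 30 min break → 7 h 14 min
Fri: 06:18–16:33 = 10 h 15 min; less 30 min break → 9 h 45 min
Sat: 06:09–13:11 = 7 h 2 min; less 30 min break → 6 h 32 min
Sun: 09:31–18:35 = 9 h 4 min; less 30 min break → 8 h 34 min
Total worked: 51 h 5 min = 3065 min.
Regular 44 h 0 min = 2640 min at $17.50/h; overtime 7 h 5 min = 425 min at $26.25/h.
Pay = (2640 × $17.50 + 425 × $26.25) ÷ 60 = $955.94.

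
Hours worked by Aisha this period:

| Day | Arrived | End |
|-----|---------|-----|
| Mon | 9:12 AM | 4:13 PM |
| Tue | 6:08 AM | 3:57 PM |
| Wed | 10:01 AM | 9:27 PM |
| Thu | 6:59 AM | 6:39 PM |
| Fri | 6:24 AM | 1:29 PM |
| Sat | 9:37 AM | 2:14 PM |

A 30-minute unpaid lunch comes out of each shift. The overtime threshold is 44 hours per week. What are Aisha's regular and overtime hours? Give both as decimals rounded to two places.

Regular 44.00 hours, overtime 4.63 hours

Mon: 9:12 AM–4:13 PM = 7 h 1 min; less 30 min break → 6 h 31 min
Tue: 6:08 AM–3:57 PM = 9 h 49 min; less 30 min break → 9 h 19 min
Wed: 10:01 AM–9:27 PM = 11 h 26 min; less 30 min break → 10 h 56 min
Thu: 6:59 AM–6:39 PM = 11 h 40 min; less 30 min break → 11 h 10 min
Fri: 6:24 AM–1:29 PM = 7 h 5 min; less 30 min break → 6 h 35 min
Sat: 9:37 AM–2:14 PM = 4 h 37 min; less 30 min break → 4 h 7 min
Total worked: 48 h 38 min = 48.63 h.
Threshold 44 h → overtime 4 h 38 min, regular 44 h 0 min.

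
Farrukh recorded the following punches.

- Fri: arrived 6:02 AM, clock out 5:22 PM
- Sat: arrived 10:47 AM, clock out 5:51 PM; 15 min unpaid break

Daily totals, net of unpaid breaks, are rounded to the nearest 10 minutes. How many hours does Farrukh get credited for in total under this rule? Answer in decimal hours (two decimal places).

Fri: 6:02 AM–5:22 PM = 11 h 20 min → rounds to 11 h 20 min
Sat: 10:47 AM–5:51 PM = 7 h 4 min − 15 min = 6 h 49 min → rounds to 6 h 50 min
Total credited: 18 h 10 min.

18.17 hours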